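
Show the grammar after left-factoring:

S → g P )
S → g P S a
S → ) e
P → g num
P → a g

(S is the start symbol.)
Left-factoring transforms A → αβ₁ | αβ₂ into A → αA' and A' → β₁ | β₂
(α is the longest common prefix among the alternatives). Repeat until
no nonterminal has two alternatives with a common prefix.

Round 1: S has alternatives sharing prefix 'g P'. Introduce S': S → g P S'
  Add: S' → )
  Add: S' → S a

No remaining common prefixes — done.

Resulting grammar:
S → g P S'
S' → )
S' → S a
S → ) e
P → g num
P → a g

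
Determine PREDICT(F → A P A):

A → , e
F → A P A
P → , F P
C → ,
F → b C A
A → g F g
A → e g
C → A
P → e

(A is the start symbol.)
PREDICT(F → A P A) = (FIRST(RHS) \ {ε}) ∪ (FOLLOW(F) if ε ∈ FIRST(RHS), i.e. RHS ⇒* ε)
FIRST(A) = { ',', 'e', 'g' }
FIRST(A P A) = { ',', 'e', 'g' }
ε ∉ FIRST(A P A), so FOLLOW(F) is not added.
PREDICT(F → A P A) = { ',', 'e', 'g' }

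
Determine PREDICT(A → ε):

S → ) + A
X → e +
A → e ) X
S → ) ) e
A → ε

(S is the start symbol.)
{ $ }

PREDICT(A → ε) = (FIRST(RHS) \ {ε}) ∪ (FOLLOW(A) if ε ∈ FIRST(RHS), i.e. RHS ⇒* ε)
The right-hand side is ε (FIRST(ε) = { ε }), so the predict set is FOLLOW(A) = { $ }
PREDICT(A → ε) = { $ }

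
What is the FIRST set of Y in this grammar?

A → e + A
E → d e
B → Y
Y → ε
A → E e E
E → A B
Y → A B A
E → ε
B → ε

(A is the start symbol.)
{ 'd', 'e', ε }

FIRST sets of the other non-terminals involved (by the same procedure, iterated to a fixed point):
  FIRST(A) = { 'd', 'e' }

From Y → ε:
  - ε-production, so ε ∈ FIRST(Y)
From Y → A B A:
  - A is a non-terminal: add FIRST(A) \ {ε} = { 'd', 'e' }
    A is not nullable, so stop

Collecting: FIRST(Y) = { 'd', 'e', ε }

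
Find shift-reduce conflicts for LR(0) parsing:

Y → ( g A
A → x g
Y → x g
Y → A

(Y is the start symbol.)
A shift-reduce conflict occurs when an LR(0) state has both:
  - a complete (reduce) item [A → α .] (dot at the end), and
  - a shift item [B → β . c γ] (dot before a terminal).

Augment with Y' → Y and build the canonical LR(0) collection (I0 = CLOSURE({[Y' → . Y]}), then GOTO on every symbol after a dot until no new states appear). It has 10 states:
  I0: { [A → . x g], [Y → . ( g A], [Y → . A], [Y → . x g], [Y' → . Y] }  — shift
  I1: { [Y → ( . g A] }  — shift
  I2: { [Y → A .] }  — reduce
  I3: { [Y' → Y .] }  — accept
  I4: { [A → x . g], [Y → x . g] }  — shift
  I5: { [A → x g .], [Y → x g .] }  — 2 reduces
  I6: { [A → . x g], [Y → ( g . A] }  — shift
  I7: { [Y → ( g A .] }  — reduce
  I8: { [A → x . g] }  — shift
  I9: { [A → x g .] }  — reduce

No state contains both a complete item and a shift item.

Answer: No shift-reduce conflicts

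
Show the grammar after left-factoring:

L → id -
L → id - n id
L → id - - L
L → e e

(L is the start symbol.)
Left-factoring transforms A → αβ₁ | αβ₂ into A → αA' and A' → β₁ | β₂
(α is the longest common prefix among the alternatives). Repeat until
no nonterminal has two alternatives with a common prefix.

Round 1: L has alternatives sharing prefix 'id -'. Introduce L': L → id - L'
  Add: L' → ε
  Add: L' → n id
  Add: L' → - L

No remaining common prefixes — done.

Resulting grammar:
L → id - L'
L' → ε
L' → n id
L' → - L
L → e e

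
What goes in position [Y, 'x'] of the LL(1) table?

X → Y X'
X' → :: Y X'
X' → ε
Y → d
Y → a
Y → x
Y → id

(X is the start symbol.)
Y → x

To find M[Y, 'x'], we find productions for Y where 'x' is in the predict set (PREDICT(N → α) = (FIRST(α) \ {ε}) ∪ (FOLLOW(N) if α ⇒* ε)).

Y → d: PREDICT = { 'd' }
Y → a: PREDICT = { 'a' }
Y → x: PREDICT = { 'x' }
  'x' is in predict set, so this production goes in M[Y, 'x']
Y → id: PREDICT = { 'id' }

M[Y, 'x'] = Y → x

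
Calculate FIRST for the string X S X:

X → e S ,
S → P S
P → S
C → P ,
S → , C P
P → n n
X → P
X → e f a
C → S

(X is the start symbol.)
{ ',', 'e', 'n' }

FIRST sets of the non-terminals involved (from the grammar, by fixed-point iteration):
  FIRST(X) = { ',', 'e', 'n' }

To compute FIRST(X S X), process the symbols left to right:
Symbol X is a non-terminal. Add FIRST(X) \ {ε} = { ',', 'e', 'n' }
X is not nullable (ε ∉ FIRST(X)), so stop here.
FIRST(X S X) = { ',', 'e', 'n' }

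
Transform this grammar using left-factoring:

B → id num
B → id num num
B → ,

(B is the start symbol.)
Left-factoring transforms A → αβ₁ | αβ₂ into A → αA' and A' → β₁ | β₂
(α is the longest common prefix among the alternatives). Repeat until
no nonterminal has two alternatives with a common prefix.

Round 1: B has alternatives sharing prefix 'id num'. Introduce B': B → id num B'
  Add: B' → ε
  Add: B' → num

No remaining common prefixes — done.

Resulting grammar:
B → id num B'
B' → ε
B' → num
B → ,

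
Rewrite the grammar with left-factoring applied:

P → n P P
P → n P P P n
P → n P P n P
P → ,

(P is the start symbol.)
Left-factoring transforms A → αβ₁ | αβ₂ into A → αA' and A' → β₁ | β₂
(α is the longest common prefix among the alternatives). Repeat until
no nonterminal has two alternatives with a common prefix.

Round 1: P has alternatives sharing prefix 'n P P'. Introduce P': P → n P P P'
  Add: P' → ε
  Add: P' → P n
  Add: P' → n P

No remaining common prefixes — done.

Resulting grammar:
P → n P P P'
P' → ε
P' → P n
P' → n P
P → ,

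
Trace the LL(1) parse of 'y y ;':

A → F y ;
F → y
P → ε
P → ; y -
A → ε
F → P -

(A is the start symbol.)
LL(1) parsing maintains a stack (initially the start symbol over $) and the input. At each step: if the stack top is a terminal, match it against the current input token; if it is a non-terminal N, replace it with the RHS of M[N, lookahead] (the unique production whose predict set contains the lookahead).

Stack is shown with the top on the left.

Stack    Input    Action
------------------------
A $      y y ; $  output A → F y ;
F y ; $  y y ; $  output F → y
y y ; $  y y ; $  match 'y'
y ; $    y ; $    match 'y'
; $      ; $      match ';'
$        $        accept

The string is accepted.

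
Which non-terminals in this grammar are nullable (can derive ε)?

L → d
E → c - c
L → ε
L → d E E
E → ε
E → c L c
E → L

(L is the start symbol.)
{ 'E', 'L' }

ε-productions: L → ε, E → ε
So L, E are immediately nullable.
Every non-terminal is now nullable.
Nullable = { 'E', 'L' }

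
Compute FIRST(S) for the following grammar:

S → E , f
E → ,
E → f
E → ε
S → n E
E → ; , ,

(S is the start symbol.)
{ ',', ';', 'f', 'n' }

FIRST sets of the other non-terminals involved (by the same procedure, iterated to a fixed point):
  FIRST(E) = { ',', ';', 'f', ε }

From S → E , f:
  - E is a non-terminal: add FIRST(E) \ {ε} = { ',', ';', 'f' }
    E is nullable, so continue to the next symbol
  - ',' is a terminal: add ',' and stop
From S → n E:
  - n is a terminal: add 'n' and stop

Collecting: FIRST(S) = { ',', ';', 'f', 'n' }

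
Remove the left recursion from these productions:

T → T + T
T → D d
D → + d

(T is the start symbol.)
T is directly left-recursive. The standard transformation for
  A → A α₁ | ... | A α_m | β₁ | ... | β_n
is
  A  → β₁ A' | ... | β_n A'
  A' → α₁ A' | ... | α_m A' | ε

T → D d becomes T → D d T'
T → T + T becomes T' → + T T'
Add T' → ε

Productions for other non-terminals are unchanged:
  D → + d

Resulting grammar:
T → D d T'
T' → + T T'
T' → ε
D → + d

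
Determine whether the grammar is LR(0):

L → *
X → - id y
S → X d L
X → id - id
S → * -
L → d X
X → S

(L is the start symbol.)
No. Shift-reduce conflict between [L → d X .] and [S → X . d L]

A grammar is LR(0) if no state in the canonical LR(0) collection has:
  - both a shift item (dot before a terminal) and a complete item (shift-reduce conflict), or
  - two or more complete items (reduce-reduce conflict; the accept item [L' → L .] counts as a complete item here).

Augment with L' → L and build the canonical LR(0) collection (I0 = CLOSURE({[L' → . L]}), then GOTO on every symbol after a dot until no new states appear). It has 16 states:
  I0: { [L → . *], [L → . d X], [L' → . L] }  — shift
  I1: { [L → * .] }  — reduce
  I2: { [L' → L .] }  — accept
  I3: { [L → d . X], [S → . * -], [S → . X d L], [X → . - id y], [X → . S], [X → . id - id] }  — shift
  I4: { [S → * . -] }  — shift
  I5: { [X → - . id y] }  — shift
  I6: { [X → S .] }  — reduce
  I7: { [L → d X .], [S → X . d L] }  — shift, reduce
  I8: { [X → id . - id] }  — shift
  I9: { [X → id - . id] }  — shift
  I10: { [X → id - id .] }  — reduce
  I11: { [L → . *], [L → . d X], [S → X d . L] }  — shift
  I12: { [S → X d L .] }  — reduce
  I13: { [X → - id . y] }  — shift
  I14: { [X → - id y .] }  — reduce
  I15: { [S → * - .] }  — reduce

Conflict in state I7:
  Shift-reduce conflict between [L → d X .] and [S → X . d L]
So the grammar is NOT LR(0).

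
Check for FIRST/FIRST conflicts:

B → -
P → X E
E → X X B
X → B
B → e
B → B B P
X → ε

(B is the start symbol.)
Yes. B → '-' / B → B B P on { '-' }; B → e / B → B B P on { 'e' }

FIRST sets of the non-terminals at (or reachable through a nullable prefix from) the front of some alternative:
  FIRST(B) = { '-', 'e' }

Productions for B:
  B → -: FIRST = { '-' }
  B → e: FIRST = { 'e' }
  B → B B P: FIRST = { '-', 'e' }
Productions for X:
  X → B: FIRST = { '-', 'e' }
  X → ε: FIRST = { ε }
P, E have only one production, so no FIRST/FIRST conflict is possible there.

Conflict for B: B → - and B → B B P
  Overlap: { '-' }
Conflict for B: B → e and B → B B P
  Overlap: { 'e' }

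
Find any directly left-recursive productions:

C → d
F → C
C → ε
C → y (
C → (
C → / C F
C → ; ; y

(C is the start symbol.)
No direct left recursion

C → d: starts with d
F → C: starts with C
C → ε: starts with ε
C → y (: starts with y
C → (: starts with '('
C → / C F: starts with '/'
C → ; ; y: starts with ';'

No direct left recursion found.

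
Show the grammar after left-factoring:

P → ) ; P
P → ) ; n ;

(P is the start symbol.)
P → ) ; P'
P' → P
P' → n ;

Left-factoring transforms A → αβ₁ | αβ₂ into A → αA' and A' → β₁ | β₂
(α is the longest common prefix among the alternatives). Repeat until
no nonterminal has two alternatives with a common prefix.

Round 1: P has alternatives sharing prefix ') ;'. Introduce P': P → ) ; P'
  Add: P' → P
  Add: P' → n ;

No remaining common prefixes — done.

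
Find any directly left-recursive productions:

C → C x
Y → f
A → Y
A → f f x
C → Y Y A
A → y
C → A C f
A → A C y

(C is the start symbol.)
C → C x: LEFT RECURSIVE (starts with C)
Y → f: starts with f
A → Y: starts with Y
A → f f x: starts with f
C → Y Y A: starts with Y
A → y: starts with y
C → A C f: starts with A
A → A C y: LEFT RECURSIVE (starts with A)

The grammar has direct left recursion on: C, A.

Answer: Yes, C, A are left-recursive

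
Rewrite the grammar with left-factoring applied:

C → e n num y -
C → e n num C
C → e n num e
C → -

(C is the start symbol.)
Left-factoring transforms A → αβ₁ | αβ₂ into A → αA' and A' → β₁ | β₂
(α is the longest common prefix among the alternatives). Repeat until
no nonterminal has two alternatives with a common prefix.

Round 1: C has alternatives sharing prefix 'e n num'. Introduce C': C → e n num C'
  Add: C' → y -
  Add: C' → C
  Add: C' → e

No remaining common prefixes — done.

Resulting grammar:
C → e n num C'
C' → y -
C' → C
C' → e
C → -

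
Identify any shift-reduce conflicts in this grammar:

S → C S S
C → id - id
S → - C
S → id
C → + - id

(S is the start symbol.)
Yes — I5: [S → id .] vs [C → id . - id]

A shift-reduce conflict occurs when an LR(0) state has both:
  - a complete (reduce) item [A → α .] (dot at the end), and
  - a shift item [B → β . c γ] (dot before a terminal).

Augment with S' → S and build the canonical LR(0) collection (I0 = CLOSURE({[S' → . S]}), then GOTO on every symbol after a dot until no new states appear). It has 14 states:
  I0: { [C → . + - id], [C → . id - id], [S → . - C], [S → . C S S], [S → . id], [S' → . S] }  — shift
  I1: { [C → + . - id] }  — shift
  I2: { [C → . + - id], [C → . id - id], [S → - . C] }  — shift
  I3: { [C → . + - id], [C → . id - id], [S → . - C], [S → . C S S], [S → . id], [S → C . S S] }  — shift
  I4: { [S' → S .] }  — accept
  I5: { [C → id . - id], [S → id .] }  — shift, reduce
  I6: { [C → id - . id] }  — shift
  I7: { [C → id - id .] }  — reduce
  I8: { [C → . + - id], [C → . id - id], [S → . - C], [S → . C S S], [S → . id], [S → C S . S] }  — shift
  I9: { [S → C S S .] }  — reduce
  I10: { [S → - C .] }  — reduce
  I11: { [C → id . - id] }  — shift
  I12: { [C → + - . id] }  — shift
  I13: { [C → + - id .] }  — reduce

I5 contains reduce item [S → id .] and shift item [C → id . - id] — shift-reduce conflict.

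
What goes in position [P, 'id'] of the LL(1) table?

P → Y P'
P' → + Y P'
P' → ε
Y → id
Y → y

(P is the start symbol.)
To find M[P, 'id'], we find productions for P where 'id' is in the predict set (PREDICT(N → α) = (FIRST(α) \ {ε}) ∪ (FOLLOW(N) if α ⇒* ε)).

Relevant sets:
  FIRST(Y) = { 'id', 'y' }

P → Y P': PREDICT = { 'id', 'y' }
  'id' is in predict set, so this production goes in M[P, 'id']

M[P, 'id'] = P → Y P'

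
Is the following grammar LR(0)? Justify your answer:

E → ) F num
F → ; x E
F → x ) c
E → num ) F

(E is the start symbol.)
Yes, the grammar is LR(0)

A grammar is LR(0) if no state in the canonical LR(0) collection has:
  - both a shift item (dot before a terminal) and a complete item (shift-reduce conflict), or
  - two or more complete items (reduce-reduce conflict; the accept item [E' → E .] counts as a complete item here).

Augment with E' → E and build the canonical LR(0) collection (I0 = CLOSURE({[E' → . E]}), then GOTO on every symbol after a dot until no new states appear). It has 14 states:
  I0: { [E → . ) F num], [E → . num ) F], [E' → . E] }  — shift
  I1: { [E → ) . F num], [F → . ; x E], [F → . x ) c] }  — shift
  I2: { [E' → E .] }  — accept
  I3: { [E → num . ) F] }  — shift
  I4: { [E → num ) . F], [F → . ; x E], [F → . x ) c] }  — shift
  I5: { [F → ; . x E] }  — shift
  I6: { [E → num ) F .] }  — reduce
  I7: { [F → x . ) c] }  — shift
  I8: { [F → x ) . c] }  — shift
  I9: { [F → x ) c .] }  — reduce
  I10: { [E → . ) F num], [E → . num ) F], [F → ; x . E] }  — shift
  I11: { [F → ; x E .] }  — reduce
  I12: { [E → ) F . num] }  — shift
  I13: { [E → ) F num .] }  — reduce

Every state is either a pure shift/goto state or contains exactly one complete item and nothing to shift — no conflicts. The grammar is LR(0).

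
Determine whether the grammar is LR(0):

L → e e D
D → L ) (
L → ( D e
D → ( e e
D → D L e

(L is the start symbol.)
No. Shift-reduce conflict between [L → e e D .] and [L → . ( D e]

Augment with L' → L and build the canonical LR(0) collection (I0 = CLOSURE({[L' → . L]}), then GOTO on every symbol after a dot until no new states appear). It has 16 states:
  I0: { [L → . ( D e], [L → . e e D], [L' → . L] }  — shift
  I1: { [D → . ( e e], [D → . D L e], [D → . L ) (], [L → ( . D e], [L → . ( D e], [L → . e e D] }  — shift
  I2: { [L' → L .] }  — accept
  I3: { [L → e . e D] }  — shift
  I4: { [D → . ( e e], [D → . D L e], [D → . L ) (], [L → . ( D e], [L → . e e D], [L → e e . D] }  — shift
  I5: { [D → ( . e e], [D → . ( e e], [D → . D L e], [D → . L ) (], [L → ( . D e], [L → . ( D e], [L → . e e D] }  — shift
  I6: { [D → D . L e], [L → . ( D e], [L → . e e D], [L → e e D .] }  — shift, reduce
  I7: { [D → L . ) (] }  — shift
  I8: { [D → L ) . (] }  — shift
  I9: { [D → L ) ( .] }  — reduce
  I10: { [D → D L . e] }  — shift
  I11: { [D → D L e .] }  — reduce
  I12: { [D → D . L e], [L → ( D . e], [L → . ( D e], [L → . e e D] }  — shift
  I13: { [D → ( e . e], [L → e . e D] }  — shift
  I14: { [D → ( e e .], [D → . ( e e], [D → . D L e], [D → . L ) (], [L → . ( D e], [L → . e e D], [L → e e . D] }  — shift, reduce
  I15: { [L → ( D e .], [L → e . e D] }  — shift, reduce

Conflict in state I6:
  Shift-reduce conflict between [L → e e D .] and [L → . ( D e]
So the grammar is NOT LR(0).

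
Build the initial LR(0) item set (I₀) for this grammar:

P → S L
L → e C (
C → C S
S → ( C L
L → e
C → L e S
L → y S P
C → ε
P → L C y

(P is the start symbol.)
{ [L → . e C (], [L → . e], [L → . y S P], [P → . L C y], [P → . S L], [P' → . P], [S → . ( C L] }

First, augment the grammar with P' → P
I₀ = CLOSURE({ [P' → . P] }):
  [P' → . P] has the dot before P: add [P → . S L], [P → . L C y]
  [P → . S L] has the dot before S: add [S → . ( C L]
  [P → . L C y] has the dot before L: add [L → . e C (], [L → . e], [L → . y S P]
No further items can be added.

I₀ = { [L → . e C (], [L → . e], [L → . y S P], [P → . L C y], [P → . S L], [P' → . P], [S → . ( C L] }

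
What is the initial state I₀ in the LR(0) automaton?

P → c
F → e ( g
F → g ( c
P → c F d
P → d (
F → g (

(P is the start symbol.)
First, augment the grammar with P' → P
I₀ = CLOSURE({ [P' → . P] }):
  [P' → . P] has the dot before P: add [P → . c], [P → . c F d], [P → . d (]
No further items can be added.

I₀ = { [P → . c F d], [P → . c], [P → . d (], [P' → . P] }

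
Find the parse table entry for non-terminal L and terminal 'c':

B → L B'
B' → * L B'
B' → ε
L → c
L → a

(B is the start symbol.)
L → c

To find M[L, 'c'], we find productions for L where 'c' is in the predict set (PREDICT(N → α) = (FIRST(α) \ {ε}) ∪ (FOLLOW(N) if α ⇒* ε)).

L → c: PREDICT = { 'c' }
  'c' is in predict set, so this production goes in M[L, 'c']
L → a: PREDICT = { 'a' }

M[L, 'c'] = L → c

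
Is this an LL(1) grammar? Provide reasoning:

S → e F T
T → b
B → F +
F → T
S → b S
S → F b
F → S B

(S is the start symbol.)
No. Predict set conflict for S: { 'e' }

Relevant sets:
  FIRST(F) = { 'b', 'e' }
  FIRST(T) = { 'b' }
  FIRST(S) = { 'b', 'e' }

For S:
  PREDICT(S → e F T) = { 'e' }
  PREDICT(S → b S) = { 'b' }
  PREDICT(S → F b) = { 'b', 'e' }
For F:
  PREDICT(F → T) = { 'b' }
  PREDICT(F → S B) = { 'b', 'e' }
T, B have a single production, so nothing to check there.

Conflict found: Predict set conflict for S: { 'e' }
The grammar is NOT LL(1).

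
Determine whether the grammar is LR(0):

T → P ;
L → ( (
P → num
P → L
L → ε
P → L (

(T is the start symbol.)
Augment with T' → T and build the canonical LR(0) collection (I0 = CLOSURE({[T' → . T]}), then GOTO on every symbol after a dot until no new states appear). It has 9 states:
  I0: { [L → . ( (], [L → .], [P → . L (], [P → . L], [P → . num], [T → . P ;], [T' → . T] }  — shift, reduce
  I1: { [L → ( . (] }  — shift
  I2: { [P → L . (], [P → L .] }  — shift, reduce
  I3: { [T → P . ;] }  — shift
  I4: { [T' → T .] }  — accept
  I5: { [P → num .] }  — reduce
  I6: { [T → P ; .] }  — reduce
  I7: { [P → L ( .] }  — reduce
  I8: { [L → ( ( .] }  — reduce

Conflict in state I0:
  Shift-reduce conflict between [L → .] and [L → . ( (]
So the grammar is NOT LR(0).

Answer: No. Shift-reduce conflict between [L → .] and [L → . ( (]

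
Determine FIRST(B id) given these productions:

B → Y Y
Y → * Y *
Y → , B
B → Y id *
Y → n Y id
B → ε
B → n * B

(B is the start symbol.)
{ '*', ',', 'id', 'n' }

FIRST sets of the non-terminals involved (from the grammar, by fixed-point iteration):
  FIRST(B) = { '*', ',', 'n', ε }

To compute FIRST(B id), process the symbols left to right:
Symbol B is a non-terminal. Add FIRST(B) \ {ε} = { '*', ',', 'n' }
B is nullable (ε ∈ FIRST(B)), continue to the next symbol.
Symbol id is a terminal. Add 'id' and stop.
FIRST(B id) = { '*', ',', 'id', 'n' }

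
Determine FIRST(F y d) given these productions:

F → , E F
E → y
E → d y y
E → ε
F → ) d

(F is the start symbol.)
{ ')', ',' }

FIRST sets of the non-terminals involved (from the grammar, by fixed-point iteration):
  FIRST(F) = { ')', ',' }

To compute FIRST(F y d), process the symbols left to right:
Symbol F is a non-terminal. Add FIRST(F) \ {ε} = { ')', ',' }
F is not nullable (ε ∉ FIRST(F)), so stop here.
FIRST(F y d) = { ')', ',' }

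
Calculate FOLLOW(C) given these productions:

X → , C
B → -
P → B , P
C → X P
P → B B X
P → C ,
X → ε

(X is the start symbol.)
To compute FOLLOW(C), find every occurrence of C on a right-hand side N → α C β: add FIRST(β) \ {ε}, and if β is empty or nullable also add FOLLOW(N). Iterate to a fixed point.

In X → , C: C is at the end, add FOLLOW(X)
In P → C ,: C is followed by ',', add FIRST(',') \ {ε} = { ',' }

The FOLLOW sets referred to above (computed the same way, to a fixed point):
  FOLLOW(X) = { $, ',', '-' }

Taking the union: FOLLOW(C) = { $, ',', '-' }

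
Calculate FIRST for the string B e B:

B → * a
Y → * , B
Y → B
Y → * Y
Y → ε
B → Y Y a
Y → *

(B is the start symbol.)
FIRST sets of the non-terminals involved (from the grammar, by fixed-point iteration):
  FIRST(B) = { '*', 'a' }

To compute FIRST(B e B), process the symbols left to right:
Symbol B is a non-terminal. Add FIRST(B) \ {ε} = { '*', 'a' }
B is not nullable (ε ∉ FIRST(B)), so stop here.
FIRST(B e B) = { '*', 'a' }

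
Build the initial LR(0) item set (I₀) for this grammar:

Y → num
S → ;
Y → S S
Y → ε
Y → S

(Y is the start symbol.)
First, augment the grammar with Y' → Y
I₀ = CLOSURE({ [Y' → . Y] }):
  [Y' → . Y] has the dot before Y: add [Y → . num], [Y → . S S], [Y → .], [Y → . S]
  [Y → . S S] has the dot before S: add [S → . ;]
No further items can be added.

I₀ = { [S → . ;], [Y → . S S], [Y → . S], [Y → . num], [Y → .], [Y' → . Y] }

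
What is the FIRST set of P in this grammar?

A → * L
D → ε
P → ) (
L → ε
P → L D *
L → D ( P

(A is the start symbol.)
To compute FIRST(P), examine every production with P on the left-hand side, reading each right-hand side left to right until a non-nullable symbol is reached.

FIRST sets of the other non-terminals involved (by the same procedure, iterated to a fixed point):
  FIRST(L) = { '(', ε }
  FIRST(D) = { ε }

From P → ) (:
  - ')' is a terminal: add ')' and stop
From P → L D *:
  - L is a non-terminal: add FIRST(L) \ {ε} = { '(' }
    L is nullable, so continue to the next symbol
  - D is a non-terminal: add FIRST(D) \ {ε} = { }
    D is nullable, so continue to the next symbol
  - '*' is a terminal: add '*' and stop

Collecting: FIRST(P) = { '(', ')', '*' }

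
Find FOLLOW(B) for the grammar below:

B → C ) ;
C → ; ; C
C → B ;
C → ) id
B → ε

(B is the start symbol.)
To compute FOLLOW(B), find every occurrence of B on a right-hand side N → α B β: add FIRST(β) \ {ε}, and if β is empty or nullable also add FOLLOW(N). Iterate to a fixed point.

B is the start symbol, so $ ∈ FOLLOW(B).
In C → B ;: B is followed by ';', add FIRST(';') \ {ε} = { ';' }

Taking the union: FOLLOW(B) = { $, ';' }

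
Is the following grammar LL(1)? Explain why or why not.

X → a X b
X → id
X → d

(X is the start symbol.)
Yes, the grammar is LL(1).

A grammar is LL(1) if for each non-terminal N with multiple productions, the predict sets of those productions are pairwise disjoint, where PREDICT(N → α) = (FIRST(α) \ {ε}) ∪ (FOLLOW(N) if α ⇒* ε).

For X:
  PREDICT(X → a X b) = { 'a' }
  PREDICT(X → id) = { 'id' }
  PREDICT(X → d) = { 'd' }

All predict sets are disjoint. The grammar IS LL(1).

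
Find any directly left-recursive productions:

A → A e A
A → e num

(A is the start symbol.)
Yes, A is left-recursive

Direct left recursion occurs when N → N α for some non-terminal N (the right-hand side begins with the left-hand side itself).

A → A e A: LEFT RECURSIVE (starts with A)
A → e num: starts with e

The grammar has direct left recursion on: A.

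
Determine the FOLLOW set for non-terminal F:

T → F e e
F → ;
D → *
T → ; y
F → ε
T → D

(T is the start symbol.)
To compute FOLLOW(F), find every occurrence of F on a right-hand side N → α F β: add FIRST(β) \ {ε}, and if β is empty or nullable also add FOLLOW(N). Iterate to a fixed point.

In T → F e e: F is followed by e e, add FIRST(e e) \ {ε} = { 'e' }

Taking the union: FOLLOW(F) = { 'e' }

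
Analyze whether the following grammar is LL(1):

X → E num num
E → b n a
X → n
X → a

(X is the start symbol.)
Yes, the grammar is LL(1).

A grammar is LL(1) if for each non-terminal N with multiple productions, the predict sets of those productions are pairwise disjoint, where PREDICT(N → α) = (FIRST(α) \ {ε}) ∪ (FOLLOW(N) if α ⇒* ε).

Relevant sets:
  FIRST(E) = { 'b' }

For X:
  PREDICT(X → E num num) = { 'b' }
  PREDICT(X → n) = { 'n' }
  PREDICT(X → a) = { 'a' }
E has a single production, so nothing to check there.

All predict sets are disjoint. The grammar IS LL(1).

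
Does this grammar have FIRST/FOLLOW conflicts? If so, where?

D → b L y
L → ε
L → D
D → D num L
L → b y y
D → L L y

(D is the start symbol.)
Yes. L → D with FOLLOW(L) on { 'b', 'y' }; L → b y y with FOLLOW(L) on { 'b' }

A FIRST/FOLLOW conflict occurs when a non-terminal N has a nullable alternative N → β (β ⇒* ε) and another alternative N → α with FIRST(α) ∩ FOLLOW(N) ≠ ∅: on such a lookahead the parser cannot decide between expanding α and letting N vanish via β.

Nullable non-terminals: L.
FIRST sets used below: FIRST(D) = { 'b', 'y' }

L: nullable alternative(s) L → ε; FOLLOW(L) = { $, 'b', 'num', 'y' }
  L → ε: FIRST \ {ε} = { } — this is the only nullable alternative, skip
  L → D: FIRST \ {ε} = { 'b', 'y' } — overlaps FOLLOW(L) on { 'b', 'y' }: CONFLICT
  L → b y y: FIRST \ {ε} = { 'b' } — overlaps FOLLOW(L) on { 'b' }: CONFLICT

D has no nullable alternative, so no FIRST/FOLLOW check is needed there.

So the grammar has 2 FIRST/FOLLOW conflicts (marked CONFLICT above).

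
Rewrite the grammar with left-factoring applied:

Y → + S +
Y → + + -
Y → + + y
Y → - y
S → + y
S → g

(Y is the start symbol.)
Left-factoring transforms A → αβ₁ | αβ₂ into A → αA' and A' → β₁ | β₂
(α is the longest common prefix among the alternatives). Repeat until
no nonterminal has two alternatives with a common prefix.

Round 1: Y has alternatives sharing prefix '+'. Introduce Y': Y → + Y'
  Add: Y' → S +
  Add: Y' → + -
  Add: Y' → + y

Round 2: Y' has alternatives sharing prefix '+'. Introduce Y'': Y' → + Y''
  Add: Y'' → -
  Add: Y'' → y

No remaining common prefixes — done.

Resulting grammar:
Y → + Y'
Y' → S +
Y' → + Y''
Y'' → -
Y'' → y
Y → - y
S → + y
S → g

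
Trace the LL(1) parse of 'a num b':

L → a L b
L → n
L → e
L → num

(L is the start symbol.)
LL(1) parsing maintains a stack (initially the start symbol over $) and the input. At each step: if the stack top is a terminal, match it against the current input token; if it is a non-terminal N, replace it with the RHS of M[N, lookahead] (the unique production whose predict set contains the lookahead).

Stack is shown with the top on the left.

Stack    Input      Action
--------------------------
L $      a num b $  output L → a L b
a L b $  a num b $  match 'a'
L b $    num b $    output L → num
num b $  num b $    match 'num'
b $      b $        match 'b'
$        $          accept

The string is accepted.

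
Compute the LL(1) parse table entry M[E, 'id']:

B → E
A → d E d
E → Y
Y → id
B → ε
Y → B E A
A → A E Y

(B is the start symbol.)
E → Y

To find M[E, 'id'], we find productions for E where 'id' is in the predict set (PREDICT(N → α) = (FIRST(α) \ {ε}) ∪ (FOLLOW(N) if α ⇒* ε)).

Relevant sets:
  FIRST(Y) = { 'id' }

E → Y: PREDICT = { 'id' }
  'id' is in predict set, so this production goes in M[E, 'id']

M[E, 'id'] = E → Y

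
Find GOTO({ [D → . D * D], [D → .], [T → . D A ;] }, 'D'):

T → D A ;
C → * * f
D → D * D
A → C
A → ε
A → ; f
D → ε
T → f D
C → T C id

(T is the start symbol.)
GOTO(I, 'D') = CLOSURE({ [A → αX.β] : [A → α.Xβ] ∈ I, X = 'D' })

Items with dot before 'D', with the dot advanced:
  [D → . D * D] → [D → D . * D]
  [T → . D A ;] → [T → D . A ;]
Closure of the advanced items:
  [T → D . A ;] has the dot before A: add [A → . C], [A → .], [A → . ; f]
  [A → . C] has the dot before C: add [C → . * * f], [C → . T C id]
  [C → . T C id] has the dot before T: add [T → . D A ;], [T → . f D]
  [T → . D A ;] has the dot before D: add [D → . D * D], [D → .]

GOTO = { [A → . ; f], [A → . C], [A → .], [C → . * * f], [C → . T C id], [D → . D * D], [D → .], [D → D . * D], [T → . D A ;], [T → . f D], [T → D . A ;] }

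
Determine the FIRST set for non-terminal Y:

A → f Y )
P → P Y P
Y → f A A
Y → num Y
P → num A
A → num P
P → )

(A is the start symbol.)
To compute FIRST(Y), examine every production with Y on the left-hand side, reading each right-hand side left to right until a non-nullable symbol is reached.

From Y → f A A:
  - f is a terminal: add 'f' and stop
From Y → num Y:
  - num is a terminal: add 'num' and stop

Collecting: FIRST(Y) = { 'f', 'num' }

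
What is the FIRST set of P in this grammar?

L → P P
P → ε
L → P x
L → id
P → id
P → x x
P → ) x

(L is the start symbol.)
{ ')', 'id', 'x', ε }

To compute FIRST(P), examine every production with P on the left-hand side, reading each right-hand side left to right until a non-nullable symbol is reached.

From P → ε:
  - ε-production, so ε ∈ FIRST(P)
From P → id:
  - id is a terminal: add 'id' and stop
From P → x x:
  - x is a terminal: add 'x' and stop
From P → ) x:
  - ')' is a terminal: add ')' and stop

Collecting: FIRST(P) = { ')', 'id', 'x', ε }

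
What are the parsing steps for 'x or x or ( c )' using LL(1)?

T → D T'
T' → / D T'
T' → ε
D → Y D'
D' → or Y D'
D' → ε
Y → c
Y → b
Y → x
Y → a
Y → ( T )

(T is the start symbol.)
Stack is shown with the top on the left.

Stack              Input              Action
--------------------------------------------
T $                x or x or ( c ) $  output T → D T'
D T' $             x or x or ( c ) $  output D → Y D'
Y D' T' $          x or x or ( c ) $  output Y → x
x D' T' $          x or x or ( c ) $  match 'x'
D' T' $            or x or ( c ) $    output D' → or Y D'
or Y D' T' $       or x or ( c ) $    match 'or'
Y D' T' $          x or ( c ) $       output Y → x
x D' T' $          x or ( c ) $       match 'x'
D' T' $            or ( c ) $         output D' → or Y D'
or Y D' T' $       or ( c ) $         match 'or'
Y D' T' $          ( c ) $            output Y → ( T )
( T ) D' T' $      ( c ) $            match '('
T ) D' T' $        c ) $              output T → D T'
D T' ) D' T' $     c ) $              output D → Y D'
Y D' T' ) D' T' $  c ) $              output Y → c
c D' T' ) D' T' $  c ) $              match 'c'
D' T' ) D' T' $    ) $                output D' → ε
T' ) D' T' $       ) $                output T' → ε
) D' T' $          ) $                match ')'
D' T' $            $                  output D' → ε
T' $               $                  output T' → ε
$                  $                  accept

The string is accepted.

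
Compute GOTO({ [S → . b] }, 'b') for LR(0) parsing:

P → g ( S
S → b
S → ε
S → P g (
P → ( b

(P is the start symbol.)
{ [S → b .] }

GOTO(I, 'b') = CLOSURE({ [A → αX.β] : [A → α.Xβ] ∈ I, X = 'b' })

Items with dot before 'b', with the dot advanced:
  [S → . b] → [S → b .]
Closure adds nothing (no advanced item has the dot before a non-terminal).

GOTO = { [S → b .] }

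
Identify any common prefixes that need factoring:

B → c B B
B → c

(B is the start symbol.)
Yes, B has productions with common prefix 'c'

Left-factoring is needed when two productions for the same non-terminal
share a common prefix on the right-hand side.

Productions for B:
  B → c B B
  B → c

Found common prefix 'c' in productions for B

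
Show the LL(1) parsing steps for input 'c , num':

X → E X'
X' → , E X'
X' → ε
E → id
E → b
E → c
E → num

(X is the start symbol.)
Stack is shown with the top on the left.

Stack     Input      Action
---------------------------
X $       c , num $  output X → E X'
E X' $    c , num $  output E → c
c X' $    c , num $  match 'c'
X' $      , num $    output X' → , E X'
, E X' $  , num $    match ','
E X' $    num $      output E → num
num X' $  num $      match 'num'
X' $      $          output X' → ε
$         $          accept

The string is accepted.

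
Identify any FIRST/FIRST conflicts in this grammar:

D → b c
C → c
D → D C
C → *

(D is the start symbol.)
FIRST sets of the non-terminals at (or reachable through a nullable prefix from) the front of some alternative:
  FIRST(D) = { 'b' }

Productions for D:
  D → b c: FIRST = { 'b' }
  D → D C: FIRST = { 'b' }
Productions for C:
  C → c: FIRST = { 'c' }
  C → *: FIRST = { '*' }

Conflict for D: D → b c and D → D C
  Overlap: { 'b' }

Answer: Yes. D → b c / D → D C on { 'b' }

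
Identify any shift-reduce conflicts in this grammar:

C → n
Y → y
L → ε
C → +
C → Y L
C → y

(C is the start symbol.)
No shift-reduce conflicts

Augment with C' → C and build the canonical LR(0) collection (I0 = CLOSURE({[C' → . C]}), then GOTO on every symbol after a dot until no new states appear). It has 7 states:
  I0: { [C → . +], [C → . Y L], [C → . n], [C → . y], [C' → . C], [Y → . y] }  — shift
  I1: { [C → + .] }  — reduce
  I2: { [C' → C .] }  — accept
  I3: { [C → Y . L], [L → .] }  — reduce
  I4: { [C → n .] }  — reduce
  I5: { [C → y .], [Y → y .] }  — 2 reduces
  I6: { [C → Y L .] }  — reduce

No state contains both a complete item and a shift item.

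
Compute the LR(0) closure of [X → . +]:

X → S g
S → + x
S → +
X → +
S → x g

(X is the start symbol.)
{ [X → . +] }

To compute CLOSURE, for each item [A → α.Bβ] where B is a non-terminal, add [B → .γ] for all productions B → γ; repeat for the newly added items until nothing changes.

Start with: [X → . +]
The dot precedes the terminal '+', so nothing is added.

CLOSURE = { [X → . +] }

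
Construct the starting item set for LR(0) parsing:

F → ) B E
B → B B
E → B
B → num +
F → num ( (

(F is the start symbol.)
{ [F → . ) B E], [F → . num ( (], [F' → . F] }

First, augment the grammar with F' → F
I₀ = CLOSURE({ [F' → . F] }):
  [F' → . F] has the dot before F: add [F → . ) B E], [F → . num ( (]
No further items can be added.

I₀ = { [F → . ) B E], [F → . num ( (], [F' → . F] }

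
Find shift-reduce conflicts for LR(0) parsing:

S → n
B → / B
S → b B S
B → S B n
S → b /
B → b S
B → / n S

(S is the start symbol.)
Augment with S' → S and build the canonical LR(0) collection (I0 = CLOSURE({[S' → . S]}), then GOTO on every symbol after a dot until no new states appear). It has 16 states:
  I0: { [S → . b /], [S → . b B S], [S → . n], [S' → . S] }  — shift
  I1: { [S' → S .] }  — accept
  I2: { [B → . / B], [B → . / n S], [B → . S B n], [B → . b S], [S → . b /], [S → . b B S], [S → . n], [S → b . /], [S → b . B S] }  — shift
  I3: { [S → n .] }  — reduce
  I4: { [B → . / B], [B → . / n S], [B → . S B n], [B → . b S], [B → / . B], [B → / . n S], [S → . b /], [S → . b B S], [S → . n], [S → b / .] }  — shift, reduce
  I5: { [S → . b /], [S → . b B S], [S → . n], [S → b B . S] }  — shift
  I6: { [B → . / B], [B → . / n S], [B → . S B n], [B → . b S], [B → S . B n], [S → . b /], [S → . b B S], [S → . n] }  — shift
  I7: { [B → . / B], [B → . / n S], [B → . S B n], [B → . b S], [B → b . S], [S → . b /], [S → . b B S], [S → . n], [S → b . /], [S → b . B S] }  — shift
  I8: { [B → . / B], [B → . / n S], [B → . S B n], [B → . b S], [B → S . B n], [B → b S .], [S → . b /], [S → . b B S], [S → . n] }  — shift, reduce
  I9: { [B → . / B], [B → . / n S], [B → . S B n], [B → . b S], [B → / . B], [B → / . n S], [S → . b /], [S → . b B S], [S → . n] }  — shift
  I10: { [B → S B . n] }  — shift
  I11: { [B → S B n .] }  — reduce
  I12: { [B → / B .] }  — reduce
  I13: { [B → / n . S], [S → . b /], [S → . b B S], [S → . n], [S → n .] }  — shift, reduce
  I14: { [B → / n S .] }  — reduce
  I15: { [S → b B S .] }  — reduce

I4 contains reduce item [S → b / .] and shift items [B → . / B], [B → . / n S], [B → / . n S], [B → . b S], [S → . b /], [S → . b B S], [S → . n] — shift-reduce conflict.
I8 contains reduce item [B → b S .] and shift items [B → . / B], [B → . / n S], [B → . b S], [S → . b /], [S → . b B S], [S → . n] — shift-reduce conflict.
I13 contains reduce item [S → n .] and shift items [S → . b /], [S → . b B S], [S → . n] — shift-reduce conflict.

Answer: Yes — I4: [S → b / .] vs [B → . / B]; I8: [B → b S .] vs [B → . / B]; I13: [S → n .] vs [S → . b /]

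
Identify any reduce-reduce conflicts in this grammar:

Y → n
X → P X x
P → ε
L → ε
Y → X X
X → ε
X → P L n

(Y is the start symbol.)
Yes — I0: [P → .] vs [X → .]; I1: [L → .] vs [P → .]; I2: [P → .] vs [X → .]

A reduce-reduce conflict occurs when an LR(0) state has two complete items [A → α .] and [B → β .] — both call for a reduction, and with no lookahead the parser cannot choose between them.

Augment with Y' → Y and build the canonical LR(0) collection (I0 = CLOSURE({[Y' → . Y]}), then GOTO on every symbol after a dot until no new states appear). It has 10 states:
  I0: { [P → .], [X → . P L n], [X → . P X x], [X → .], [Y → . X X], [Y → . n], [Y' → . Y] }  — shift, 2 reduces
  I1: { [L → .], [P → .], [X → . P L n], [X → . P X x], [X → .], [X → P . L n], [X → P . X x] }  — 3 reduces
  I2: { [P → .], [X → . P L n], [X → . P X x], [X → .], [Y → X . X] }  — 2 reduces
  I3: { [Y' → Y .] }  — accept
  I4: { [Y → n .] }  — reduce
  I5: { [Y → X X .] }  — reduce
  I6: { [X → P L . n] }  — shift
  I7: { [X → P X . x] }  — shift
  I8: { [X → P X x .] }  — reduce
  I9: { [X → P L n .] }  — reduce

I0 contains complete items [P → .], [X → .] — reduce-reduce conflict.
I1 contains complete items [L → .], [P → .], [X → .] — reduce-reduce conflict.
I2 contains complete items [P → .], [X → .] — reduce-reduce conflict.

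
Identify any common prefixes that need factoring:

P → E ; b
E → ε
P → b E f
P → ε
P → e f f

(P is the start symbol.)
No, left-factoring is not needed

Left-factoring is needed when two productions for the same non-terminal
share a common prefix on the right-hand side.

Productions for P:
  P → E ; b
  P → b E f
  P → ε
  P → e f f

No common prefixes found.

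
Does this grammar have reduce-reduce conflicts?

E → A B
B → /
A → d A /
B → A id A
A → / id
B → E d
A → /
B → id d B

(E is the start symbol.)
Augment with E' → E and build the canonical LR(0) collection (I0 = CLOSURE({[E' → . E]}), then GOTO on every symbol after a dot until no new states appear). It has 21 states:
  I0: { [A → . / id], [A → . /], [A → . d A /], [E → . A B], [E' → . E] }  — shift
  I1: { [A → / . id], [A → / .] }  — shift, reduce
  I2: { [A → . / id], [A → . /], [A → . d A /], [B → . /], [B → . A id A], [B → . E d], [B → . id d B], [E → . A B], [E → A . B] }  — shift
  I3: { [E' → E .] }  — accept
  I4: { [A → . / id], [A → . /], [A → . d A /], [A → d . A /] }  — shift
  I5: { [A → d A . /] }  — shift
  I6: { [A → d A / .] }  — reduce
  I7: { [A → / . id], [A → / .], [B → / .] }  — shift, 2 reduces
  I8: { [A → . / id], [A → . /], [A → . d A /], [B → . /], [B → . A id A], [B → . E d], [B → . id d B], [B → A . id A], [E → . A B], [E → A . B] }  — shift
  I9: { [E → A B .] }  — reduce
  I10: { [B → E . d] }  — shift
  I11: { [B → id . d B] }  — shift
  I12: { [A → . / id], [A → . /], [A → . d A /], [B → . /], [B → . A id A], [B → . E d], [B → . id d B], [B → id d . B], [E → . A B] }  — shift
  I13: { [B → id d B .] }  — reduce
  I14: { [B → E d .] }  — reduce
  I15: { [A → . / id], [A → . /], [A → . d A /], [B → A id . A], [B → id . d B] }  — shift
  I16: { [B → A id A .] }  — reduce
  I17: { [A → . / id], [A → . /], [A → . d A /], [A → d . A /], [B → . /], [B → . A id A], [B → . E d], [B → . id d B], [B → id d . B], [E → . A B] }  — shift
  I18: { [A → . / id], [A → . /], [A → . d A /], [A → d A . /], [B → . /], [B → . A id A], [B → . E d], [B → . id d B], [B → A . id A], [E → . A B], [E → A . B] }  — shift
  I19: { [A → / . id], [A → / .], [A → d A / .], [B → / .] }  — shift, 3 reduces
  I20: { [A → / id .] }  — reduce

I7 contains complete items [A → / .], [B → / .] — reduce-reduce conflict.
I19 contains complete items [A → / .], [A → d A / .], [B → / .] — reduce-reduce conflict.

Answer: Yes — I7: [A → / .] vs [B → / .]; I19: [A → / .] vs [A → d A / .]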